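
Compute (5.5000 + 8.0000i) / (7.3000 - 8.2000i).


Conjugate of z2 = 7.3000 + 8.2000i
Numerator: (5.5000 + 8.0000i)(7.3000 + 8.2000i) = -25.4500 + 103.5000i
Denominator: 7.3^2 + (-8.2)^2 = 120.53
Result = (-25.4500 + 103.5000i)/120.53

-0.2112 + 0.8587i


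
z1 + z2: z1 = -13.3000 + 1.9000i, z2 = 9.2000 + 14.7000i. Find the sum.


Real: -13.3 + 9.2 = -4.1
Imag: 1.9 + 14.7 = 16.6

-4.1000 + 16.6000i


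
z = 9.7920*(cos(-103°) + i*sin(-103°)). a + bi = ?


a = 9.7920*cos(-103°) = 9.7920*(-0.22495) = -2.2027
b = 9.7920*sin(-103°) = 9.7920*(-0.97437) = -9.5410

-2.2027 - 9.5410i


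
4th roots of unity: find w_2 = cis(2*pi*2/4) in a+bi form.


Angle = 360*2/4 = 180°
a = cos(180°) = -1.0000
b = sin(180°) = 0

-1.0000 + 0i


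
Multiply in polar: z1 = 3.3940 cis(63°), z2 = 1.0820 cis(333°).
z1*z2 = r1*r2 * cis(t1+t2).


r = 3.3940 * 1.0820 = 3.6723
theta = 63° + 333° = 396° = 36° (mod 360)

3.6723 cis(36°)


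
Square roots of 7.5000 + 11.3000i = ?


|z| = sqrt(56.25+127.69) = 13.5624
sqrt((|z|+a)/2) = sqrt((13.5624+7.5)/2) = sqrt(10.5312) = 3.2452
sqrt((|z|-a)/2) = sqrt((13.5624-7.5)/2) = sqrt(3.0312) = 1.7410

±(3.2452 + 1.7410i) i.e. 3.2452 + 1.7410i and -3.2452 - 1.7410i


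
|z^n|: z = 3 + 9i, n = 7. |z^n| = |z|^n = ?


|z| = sqrt(9+81) = sqrt(90) = 9.4868
|z^7| = |z|^7 = (sqrt(90))^7 = 90^3 * sqrt(90) = 729000*sqrt(90)

|z^7| = 729000*sqrt(90) ≈ 6915901.2428


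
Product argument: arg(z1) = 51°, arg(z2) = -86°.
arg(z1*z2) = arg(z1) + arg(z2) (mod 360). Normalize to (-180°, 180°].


arg(z1*z2) = 51° - 86° = -35°
Normalized to (-180°, 180°]: -35°

-35°


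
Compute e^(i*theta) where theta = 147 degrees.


cos(147°) = -0.8387
sin(147°) = 0.5446

e^(i*147°) = -0.8387 + 0.5446i


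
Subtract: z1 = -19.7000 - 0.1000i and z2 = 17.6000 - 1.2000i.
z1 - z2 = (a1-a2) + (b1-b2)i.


Real: -19.7 - 17.6 = -37.3
Imag: -0.1 + 1.2 = 1.1

-37.3000 + 1.1000i


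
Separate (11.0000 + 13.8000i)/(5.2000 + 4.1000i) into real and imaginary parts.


Multiply by conjugate: (11.0000 + 13.8000i)(5.2000 - 4.1000i) / (5.2^2 + 4.1^2)
Numerator real = 11*5.2 + 13.8*4.1 = 113.78
Numerator imag = 13.8*5.2 - 11*4.1 = 26.66
Denominator = 43.85
Re(z) = 113.78/43.85 = 2.5948
Im(z) = 26.66/43.85 = 0.6080

Re(z) = 2.5948, Im(z) = 0.6080


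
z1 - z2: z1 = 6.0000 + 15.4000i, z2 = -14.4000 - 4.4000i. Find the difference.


Real: 6 + 14.4 = 20.4
Imag: 15.4 + 4.4 = 19.8

20.4000 + 19.8000i


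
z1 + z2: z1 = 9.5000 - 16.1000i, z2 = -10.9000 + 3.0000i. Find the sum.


Real: 9.5 - 10.9 = -1.4
Imag: -16.1 + 3 = -13.1

-1.4000 - 13.1000i


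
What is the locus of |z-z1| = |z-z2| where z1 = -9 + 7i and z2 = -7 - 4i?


Equal distances means the locus is the perpendicular bisector of z1 and z2.
Midpoint = ((-9+(-7))/2, (7+(-4))/2) = (-8.0000, 1.5000)

Perpendicular bisector through (-8.0000, 1.5000)


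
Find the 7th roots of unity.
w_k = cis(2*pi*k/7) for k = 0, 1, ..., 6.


The 7th roots of unity are cis(360k/7°) for k=0..6
Angle step = 360/7 = 51.4286°
Primitive root: cis(51.4286°)
Primitive root = 0.6235 + 0.7818i

7 roots at angles: 0°, 51.4286°, 102.8571°, 154.2857°, 205.7143°, 257.1429°, 308.5714°


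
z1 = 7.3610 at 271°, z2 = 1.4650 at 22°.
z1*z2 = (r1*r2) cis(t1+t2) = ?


r = 7.3610 * 1.4650 = 10.7839
theta = 271° + 22° = 293° = 293° (mod 360)

10.7839 cis(293°)


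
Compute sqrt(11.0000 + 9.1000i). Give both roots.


|z| = sqrt(121+82.81) = 14.2762
sqrt((|z|+a)/2) = sqrt((14.2762+11)/2) = sqrt(12.6381) = 3.5550
sqrt((|z|-a)/2) = sqrt((14.2762-11)/2) = sqrt(1.6381) = 1.2799

±(3.5550 + 1.2799i) i.e. 3.5550 + 1.2799i and -3.5550 - 1.2799i


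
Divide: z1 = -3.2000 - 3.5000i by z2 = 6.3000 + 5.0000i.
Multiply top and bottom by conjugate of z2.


Conjugate of z2 = 6.3000 - 5.0000i
Numerator: (-3.2000 - 3.5000i)(6.3000 - 5.0000i) = -37.6600 - 6.0500i
Denominator: 6.3^2 + 5^2 = 64.69
Result = (-37.6600 - 6.0500i)/64.69

-0.5822 - 0.0935i


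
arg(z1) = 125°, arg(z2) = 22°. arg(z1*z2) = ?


arg(z1*z2) = 125° + 22° = 147°
Normalized to (-180°, 180°]: 147°

147°


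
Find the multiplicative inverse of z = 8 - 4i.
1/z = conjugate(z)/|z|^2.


|z|^2 = 64+16 = 80
1/z = (8 + 4i)/80

1/z = 0.1000 + 0.0500i


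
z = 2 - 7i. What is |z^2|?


|z| = sqrt(4+49) = sqrt(53) = 7.2801
|z^2| = |z|^2 = (sqrt(53))^2 = 53

|z^2| = 53


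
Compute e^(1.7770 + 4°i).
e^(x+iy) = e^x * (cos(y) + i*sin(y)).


e^1.7770 = 5.9121
cos(4°) = 0.99756
sin(4°) = 0.06976
Real = 5.9121*0.99756 = 5.8977
Imag = 5.9121*0.06976 = 0.4124

5.8977 + 0.4124i


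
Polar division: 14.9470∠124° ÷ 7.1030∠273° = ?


r = 14.9470 / 7.1030 = 2.1043
theta = 124° - 273° = -149° = 211° (mod 360)

2.1043 cis(211°)


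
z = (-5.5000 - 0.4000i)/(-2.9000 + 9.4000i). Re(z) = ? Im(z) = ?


Multiply by conjugate: (-5.5000 - 0.4000i)(-2.9000 - 9.4000i) / ((-2.9)^2 + 9.4^2)
Numerator real = -5.5*(-2.9) - (0.4)*9.4 = 12.19
Numerator imag = -0.4*(-2.9) - (-5.5)*9.4 = 52.86
Denominator = 96.77
Re(z) = 12.19/96.77 = 0.1260
Im(z) = 52.86/96.77 = 0.5462

Re(z) = 0.1260, Im(z) = 0.5462


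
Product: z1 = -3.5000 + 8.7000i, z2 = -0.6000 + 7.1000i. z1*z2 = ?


Real = -3.5*(-0.6) - 8.7*7.1 = 2.1 - 61.77 = -59.67
Imag = -3.5*7.1 - (0.6)*8.7 = -24.85 - (5.22) = -30.07

-59.6700 - 30.0700i


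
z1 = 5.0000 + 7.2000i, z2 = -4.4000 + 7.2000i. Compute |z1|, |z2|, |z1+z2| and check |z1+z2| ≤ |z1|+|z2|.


|z1| = sqrt(5^2 + 7.2^2) = sqrt(76.84) = 8.7658
|z2| = sqrt((-4.4)^2 + 7.2^2) = sqrt(71.2) = 8.4380
z1+z2 = 0.6000 + 14.4000i
|z1+z2| = sqrt(207.72) = 14.4125
|z1|+|z2| = 8.7658 + 8.4380 = 17.2038

|z1+z2| = 14.4125 ≤ |z1|+|z2| = 17.2038 (verified)


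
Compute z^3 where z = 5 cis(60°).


r^3 = 5^3 = 125
n*theta = 3*60° = 180° = 180° (mod 360)
a = 125*cos(180°) = -125.0000
b = 125*sin(180°) = 0

125 cis(180°) = -125.0000 + 0i


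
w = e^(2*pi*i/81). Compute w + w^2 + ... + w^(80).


With w = e^(2*pi*i/81), all 81 of the 81th roots of unity w^0 = 1, w, ..., w^(80) sum to 0: 1 + w + ... + w^(80) = (1 - w^81)/(1 - w) = 0 since w^81 = 1, w ≠ 1.
Removing the root 1: w + w^2 + ... + w^(80) = 0 - 1 = -1

Sum = -1


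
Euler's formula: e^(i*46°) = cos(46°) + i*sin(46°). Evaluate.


cos(46°) = 0.6947
sin(46°) = 0.7193

e^(i*46°) = 0.6947 + 0.7193i


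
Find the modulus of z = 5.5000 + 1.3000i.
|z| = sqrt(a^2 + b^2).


|z| = sqrt(5.5^2 + 1.3^2) = sqrt(30.25 + 1.69) = sqrt(31.94) = 5.6515

|z| = 5.6515


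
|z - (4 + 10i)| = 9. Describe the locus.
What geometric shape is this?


|z - z0| = r is a circle with center z0 and radius r.
Center = (4, 10), radius = 9

Circle with center (4, 10) and radius 9


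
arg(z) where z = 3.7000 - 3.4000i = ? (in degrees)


Re = 3.7, Im = -3.4
arg = atan2(-3.4, 3.7) = -42.5805 degrees

arg(z) = -42.5805 degrees


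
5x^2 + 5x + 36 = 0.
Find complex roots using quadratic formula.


disc = 5^2 - 4*5*36 = 25 - 720 = -695
sqrt(|disc|) = sqrt(695) = 26.3629
Real part = -5/(2*5) = -0.5000
Imag part = 26.3629/(2*5) = 2.6363

-0.5000 ± 2.6363i


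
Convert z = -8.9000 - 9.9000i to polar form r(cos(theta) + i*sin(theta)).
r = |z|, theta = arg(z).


r = sqrt(79.21+98.01) = sqrt(177.22) = 13.3124
theta = atan2(-9.9, -8.9) = -131.9552 degrees

r = 13.3124, theta = -131.9552 degrees


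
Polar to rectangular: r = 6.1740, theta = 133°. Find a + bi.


a = 6.1740*cos(133°) = 6.1740*(-0.682) = -4.2107
b = 6.1740*sin(133°) = 6.1740*0.73135 = 4.5154

-4.2107 + 4.5154i


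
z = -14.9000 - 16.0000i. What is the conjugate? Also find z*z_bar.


z_bar = -14.9000 + 16.0000i
z*z_bar = (-14.9)^2 + (-16)^2 = 222.01 + 256 = 478.01

z_bar = -14.9000 + 16.0000i, z*z_bar = 478.01


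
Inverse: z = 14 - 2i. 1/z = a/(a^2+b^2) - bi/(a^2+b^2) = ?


|z|^2 = 196+4 = 200
1/z = (14 + 2i)/200

1/z = 0.0700 + 0.0100i


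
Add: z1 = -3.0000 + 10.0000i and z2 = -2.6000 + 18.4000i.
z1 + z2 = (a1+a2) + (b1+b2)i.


Real: -3 - 2.6 = -5.6
Imag: 10 + 18.4 = 28.4

-5.6000 + 28.4000i


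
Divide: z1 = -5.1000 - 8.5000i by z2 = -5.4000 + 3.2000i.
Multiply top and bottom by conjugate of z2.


Conjugate of z2 = -5.4000 - 3.2000i
Numerator: (-5.1000 - 8.5000i)(-5.4000 - 3.2000i) = 0.3400 + 62.2200i
Denominator: (-5.4)^2 + 3.2^2 = 39.4
Result = (0.3400 + 62.2200i)/39.4

0.0086 + 1.5792i


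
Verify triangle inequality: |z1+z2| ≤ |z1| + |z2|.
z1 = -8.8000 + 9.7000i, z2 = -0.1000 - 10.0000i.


|z1| = sqrt((-8.8)^2 + 9.7^2) = sqrt(171.53) = 13.0969
|z2| = sqrt((-0.1)^2 + (-10)^2) = sqrt(100.01) = 10.0005
z1+z2 = -8.9000 - 0.3000i
|z1+z2| = sqrt(79.3) = 8.9051
|z1|+|z2| = 13.0969 + 10.0005 = 23.0974

|z1+z2| = 8.9051 ≤ |z1|+|z2| = 23.0974 (verified)


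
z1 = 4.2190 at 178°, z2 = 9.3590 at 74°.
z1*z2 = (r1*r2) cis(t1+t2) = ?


r = 4.2190 * 9.3590 = 39.4856
theta = 178° + 74° = 252° = 252° (mod 360)

39.4856 cis(252°)


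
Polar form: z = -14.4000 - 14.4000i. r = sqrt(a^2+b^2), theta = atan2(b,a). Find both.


r = sqrt(207.36+207.36) = sqrt(414.72) = 20.3647
theta = atan2(-14.4, -14.4) = -135.0000 degrees

r = 20.3647, theta = -135.0000 degrees


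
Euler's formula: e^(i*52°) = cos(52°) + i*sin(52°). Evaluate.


cos(52°) = 0.6157
sin(52°) = 0.7880

e^(i*52°) = 0.6157 + 0.7880i


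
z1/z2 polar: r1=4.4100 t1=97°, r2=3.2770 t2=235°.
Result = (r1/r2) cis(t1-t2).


r = 4.4100 / 3.2770 = 1.3457
theta = 97° - 235° = -138° = 222° (mod 360)

1.3457 cis(222°)


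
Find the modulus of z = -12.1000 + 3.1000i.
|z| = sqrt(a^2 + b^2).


|z| = sqrt((-12.1)^2 + 3.1^2) = sqrt(146.41 + 9.61) = sqrt(156.02) = 12.4908

|z| = 12.4908


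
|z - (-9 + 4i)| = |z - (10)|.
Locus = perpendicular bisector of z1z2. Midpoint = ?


Equal distances means the locus is the perpendicular bisector of z1 and z2.
Midpoint = ((-9+10)/2, (4+0)/2) = (0.5000, 2.0000)

Perpendicular bisector through (0.5000, 2.0000)


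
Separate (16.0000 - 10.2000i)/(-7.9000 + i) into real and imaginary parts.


Multiply by conjugate: (16.0000 - 10.2000i)(-7.9000 - i) / ((-7.9)^2 + 1^2)
Numerator real = 16*(-7.9) - (10.2)*1 = -136.6
Numerator imag = -10.2*(-7.9) - 16*1 = 64.58
Denominator = 63.41
Re(z) = -136.6/63.41 = -2.1542
Im(z) = 64.58/63.41 = 1.0185

Re(z) = -2.1542, Im(z) = 1.0185


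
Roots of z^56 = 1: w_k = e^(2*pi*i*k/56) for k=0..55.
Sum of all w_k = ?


The sum of all 56th roots of unity is 0.
Geometric series: (1 - w^56)/(1 - w) = (1-1)/(1-w) = 0 since w^56 = 1, w ≠ 1.
Alternatively: coefficient of z^55 in z^56 - 1 is 0.

0


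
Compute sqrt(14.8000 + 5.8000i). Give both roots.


|z| = sqrt(219.04+33.64) = 15.8959
sqrt((|z|+a)/2) = sqrt((15.8959+14.8)/2) = sqrt(15.3480) = 3.9176
sqrt((|z|-a)/2) = sqrt((15.8959-14.8)/2) = sqrt(0.5480) = 0.7402

±(3.9176 + 0.7402i) i.e. 3.9176 + 0.7402i and -3.9176 - 0.7402i


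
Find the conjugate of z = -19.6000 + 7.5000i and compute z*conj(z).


z_bar = -19.6000 - 7.5000i
z*z_bar = (-19.6)^2 + 7.5^2 = 384.16 + 56.25 = 440.41

z_bar = -19.6000 - 7.5000i, z*z_bar = 440.41


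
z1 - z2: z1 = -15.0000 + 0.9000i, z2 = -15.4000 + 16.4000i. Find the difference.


Real: -15 + 15.4 = 0.4
Imag: 0.9 - 16.4 = -15.5

0.4000 - 15.5000i


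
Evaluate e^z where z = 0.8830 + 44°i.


e^0.8830 = 2.41814
cos(44°) = 0.71934
sin(44°) = 0.69466
Real = 2.41814*0.71934 = 1.7395
Imag = 2.41814*0.69466 = 1.6798

1.7395 + 1.6798i


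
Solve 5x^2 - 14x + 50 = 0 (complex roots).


disc = (-14)^2 - 4*5*50 = 196 - 1000 = -804
sqrt(|disc|) = sqrt(804) = 28.3549
Real part = 14/(2*5) = 1.4000
Imag part = 28.3549/(2*5) = 2.8355

1.4000 ± 2.8355i


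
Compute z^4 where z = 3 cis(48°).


r^4 = 3^4 = 81
n*theta = 4*48° = 192° = 192° (mod 360)
a = 81*cos(192°) = -79.2300
b = 81*sin(192°) = -16.8408

81 cis(192°) = -79.2300 - 16.8408i


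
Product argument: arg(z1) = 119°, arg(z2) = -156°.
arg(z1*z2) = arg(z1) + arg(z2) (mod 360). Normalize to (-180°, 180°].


arg(z1*z2) = 119° - 156° = -37°
Normalized to (-180°, 180°]: -37°

-37°


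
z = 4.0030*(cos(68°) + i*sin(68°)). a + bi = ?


a = 4.0030*cos(68°) = 4.0030*0.37461 = 1.4996
b = 4.0030*sin(68°) = 4.0030*0.92718 = 3.7115

1.4996 + 3.7115i


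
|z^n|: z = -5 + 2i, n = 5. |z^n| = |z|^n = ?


|z| = sqrt(25+4) = sqrt(29) = 5.3852
|z^5| = |z|^5 = (sqrt(29))^5 = 29^2 * sqrt(29) = 841*sqrt(29)

|z^5| = 841*sqrt(29) ≈ 4528.9236


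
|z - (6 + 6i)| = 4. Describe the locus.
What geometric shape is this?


|z - z0| = r is a circle with center z0 and radius r.
Center = (6, 6), radius = 4

Circle with center (6, 6) and radius 4


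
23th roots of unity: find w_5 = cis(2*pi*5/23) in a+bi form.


Angle = 360*5/23 = 78.2609°
a = cos(78.2609°) = 0.2035
b = sin(78.2609°) = 0.9791

0.2035 + 0.9791i


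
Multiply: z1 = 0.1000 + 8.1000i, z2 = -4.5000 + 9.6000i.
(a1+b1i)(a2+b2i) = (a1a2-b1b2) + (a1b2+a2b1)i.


Real = 0.1*(-4.5) - 8.1*9.6 = -0.45 - 77.76 = -78.21
Imag = 0.1*9.6 - (4.5)*8.1 = 0.96 - (36.45) = -35.49

-78.2100 - 35.4900i


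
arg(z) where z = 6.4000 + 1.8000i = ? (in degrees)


Re = 6.4, Im = 1.8
arg = atan2(1.8, 6.4) = 15.7086 degrees

arg(z) = 15.7086 degrees


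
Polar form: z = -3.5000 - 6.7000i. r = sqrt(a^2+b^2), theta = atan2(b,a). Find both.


r = sqrt(12.25+44.89) = sqrt(57.14) = 7.5591
theta = atan2(-6.7, -3.5) = -117.5820 degrees

r = 7.5591, theta = -117.5820 degrees


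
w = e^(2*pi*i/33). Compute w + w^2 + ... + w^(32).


With w = e^(2*pi*i/33), all 33 of the 33th roots of unity w^0 = 1, w, ..., w^(32) sum to 0: 1 + w + ... + w^(32) = (1 - w^33)/(1 - w) = 0 since w^33 = 1, w ≠ 1.
Removing the root 1: w + w^2 + ... + w^(32) = 0 - 1 = -1

Sum = -1


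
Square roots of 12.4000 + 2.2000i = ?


|z| = sqrt(153.76+4.84) = 12.5936
sqrt((|z|+a)/2) = sqrt((12.5936+12.4)/2) = sqrt(12.4968) = 3.5351
sqrt((|z|-a)/2) = sqrt((12.5936-12.4)/2) = sqrt(0.0968) = 0.3112

±(3.5351 + 0.3112i) i.e. 3.5351 + 0.3112i and -3.5351 - 0.3112i


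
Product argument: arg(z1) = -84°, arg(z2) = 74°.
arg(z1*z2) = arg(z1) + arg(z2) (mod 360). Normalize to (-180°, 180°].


arg(z1*z2) = -84° + 74° = -10°
Normalized to (-180°, 180°]: -10°

-10°


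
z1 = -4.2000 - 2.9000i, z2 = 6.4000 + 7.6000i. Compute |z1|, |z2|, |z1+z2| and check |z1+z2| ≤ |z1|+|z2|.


|z1| = sqrt((-4.2)^2 + (-2.9)^2) = sqrt(26.05) = 5.1039
|z2| = sqrt(6.4^2 + 7.6^2) = sqrt(98.72) = 9.9358
z1+z2 = 2.2000 + 4.7000i
|z1+z2| = sqrt(26.93) = 5.1894
|z1|+|z2| = 5.1039 + 9.9358 = 15.0397

|z1+z2| = 5.1894 ≤ |z1|+|z2| = 15.0397 (verified)


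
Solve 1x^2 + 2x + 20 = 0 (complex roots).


disc = 2^2 - 4*1*20 = 4 - 80 = -76
sqrt(|disc|) = sqrt(76) = 8.7178
Real part = -2/(2*1) = -1.0000
Imag part = 8.7178/(2*1) = 4.3589

-1.0000 ± 4.3589i


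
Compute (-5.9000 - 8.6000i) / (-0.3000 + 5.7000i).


Conjugate of z2 = -0.3000 - 5.7000i
Numerator: (-5.9000 - 8.6000i)(-0.3000 - 5.7000i) = -47.2500 + 36.2100i
Denominator: (-0.3)^2 + 5.7^2 = 32.58
Result = (-47.2500 + 36.2100i)/32.58

-1.4503 + 1.1114i


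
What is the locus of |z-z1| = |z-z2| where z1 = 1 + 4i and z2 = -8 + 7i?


Equal distances means the locus is the perpendicular bisector of z1 and z2.
Midpoint = ((1+(-8))/2, (4+7)/2) = (-3.5000, 5.5000)

Perpendicular bisector through (-3.5000, 5.5000)


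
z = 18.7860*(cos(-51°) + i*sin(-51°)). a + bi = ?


a = 18.7860*cos(-51°) = 18.7860*0.62932 = 11.8224
b = 18.7860*sin(-51°) = 18.7860*(-0.77715) = -14.5995

11.8224 - 14.5995i


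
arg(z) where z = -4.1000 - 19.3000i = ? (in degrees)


Re = -4.1, Im = -19.3
arg = atan2(-19.3, -4.1) = -101.9933 degrees

arg(z) = -101.9933 degrees


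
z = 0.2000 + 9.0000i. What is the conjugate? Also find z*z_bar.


z_bar = 0.2000 - 9.0000i
z*z_bar = 0.2^2 + 9^2 = 0.04 + 81 = 81.04

z_bar = 0.2000 - 9.0000i, z*z_bar = 81.04


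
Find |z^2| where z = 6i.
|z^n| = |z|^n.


|z| = sqrt(0+36) = sqrt(36) = 6
|z^2| = |z|^2 = 6^2 = 36

|z^2| = 36


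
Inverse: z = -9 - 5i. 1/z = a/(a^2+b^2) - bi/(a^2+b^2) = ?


|z|^2 = 81+25 = 106
1/z = (-9 + 5i)/106

1/z = -0.0849 + 0.0472i


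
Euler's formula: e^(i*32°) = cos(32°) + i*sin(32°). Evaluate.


cos(32°) = 0.8480
sin(32°) = 0.5299

e^(i*32°) = 0.8480 + 0.5299i


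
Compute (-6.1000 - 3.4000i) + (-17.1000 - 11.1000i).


Real: -6.1 - 17.1 = -23.2
Imag: -3.4 - 11.1 = -14.5

-23.2000 - 14.5000i


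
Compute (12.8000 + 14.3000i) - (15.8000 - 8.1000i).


Real: 12.8 - 15.8 = -3
Imag: 14.3 + 8.1 = 22.4

-3.0000 + 22.4000i


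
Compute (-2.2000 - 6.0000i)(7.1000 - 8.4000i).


Real = -2.2*7.1 - (-6)*(-8.4) = -15.62 - 50.4 = -66.02
Imag = -2.2*(-8.4) + 7.1*(-6) = 18.48 - (42.6) = -24.12

-66.0200 - 24.1200i


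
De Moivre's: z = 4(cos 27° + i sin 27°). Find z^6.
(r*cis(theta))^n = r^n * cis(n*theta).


r^6 = 4^6 = 4096
n*theta = 6*27° = 162° = 162° (mod 360)
a = 4096*cos(162°) = -3895.5275
b = 4096*sin(162°) = 1265.7336

4096 cis(162°) = -3895.5275 + 1265.7336i


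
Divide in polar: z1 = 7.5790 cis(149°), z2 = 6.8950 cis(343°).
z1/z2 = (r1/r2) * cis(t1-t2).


r = 7.5790 / 6.8950 = 1.0992
theta = 149° - 343° = -194° = 166° (mod 360)

1.0992 cis(166°)


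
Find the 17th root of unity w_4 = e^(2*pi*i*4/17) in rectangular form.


Angle = 360*4/17 = 84.7059°
a = cos(84.7059°) = 0.0923
b = sin(84.7059°) = 0.9957

0.0923 + 0.9957i


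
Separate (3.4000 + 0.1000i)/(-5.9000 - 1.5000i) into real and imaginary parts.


Multiply by conjugate: (3.4000 + 0.1000i)(-5.9000 + 1.5000i) / ((-5.9)^2 + (-1.5)^2)
Numerator real = 3.4*(-5.9) + 0.1*(-1.5) = -20.21
Numerator imag = 0.1*(-5.9) - 3.4*(-1.5) = 4.51
Denominator = 37.06
Re(z) = -20.21/37.06 = -0.5453
Im(z) = 4.51/37.06 = 0.1217

Re(z) = -0.5453, Im(z) = 0.1217


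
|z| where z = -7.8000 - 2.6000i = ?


|z| = sqrt((-7.8)^2 + (-2.6)^2) = sqrt(60.84 + 6.76) = sqrt(67.6) = 8.2219

|z| = 8.2219


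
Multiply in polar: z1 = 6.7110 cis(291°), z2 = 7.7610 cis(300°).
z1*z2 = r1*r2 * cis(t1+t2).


r = 6.7110 * 7.7610 = 52.0841
theta = 291° + 300° = 591° = 231° (mod 360)

52.0841 cis(231°)


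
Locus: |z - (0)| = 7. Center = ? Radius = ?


|z - z0| = r is a circle with center z0 and radius r.
Center = (0, 0), radius = 7

Circle with center (0, 0) and radius 7


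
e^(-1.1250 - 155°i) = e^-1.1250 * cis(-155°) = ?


e^-1.1250 = 0.32465
cos(-155°) = -0.9063
sin(-155°) = -0.4226
Real = 0.32465*(-0.9063) = -0.2942
Imag = 0.32465*(-0.4226) = -0.1372

-0.2942 - 0.1372i


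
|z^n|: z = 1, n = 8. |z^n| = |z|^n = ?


|z| = sqrt(1+0) = sqrt(1) = 1
|z^8| = |z|^8 = 1^8 = 1

|z^8| = 1


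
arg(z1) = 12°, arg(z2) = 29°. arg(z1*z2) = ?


arg(z1*z2) = 12° + 29° = 41°
Normalized to (-180°, 180°]: 41°

41°


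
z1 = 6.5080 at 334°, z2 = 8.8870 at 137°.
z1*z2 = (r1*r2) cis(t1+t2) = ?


r = 6.5080 * 8.8870 = 57.8366
theta = 334° + 137° = 471° = 111° (mod 360)

57.8366 cis(111°)


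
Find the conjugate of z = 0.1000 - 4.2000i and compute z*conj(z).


z_bar = 0.1000 + 4.2000i
z*z_bar = 0.1^2 + (-4.2)^2 = 0.01 + 17.64 = 17.65

z_bar = 0.1000 + 4.2000i, z*z_bar = 17.65


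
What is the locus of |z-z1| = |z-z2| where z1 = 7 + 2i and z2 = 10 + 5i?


Equal distances means the locus is the perpendicular bisector of z1 and z2.
Midpoint = ((7+10)/2, (2+5)/2) = (8.5000, 3.5000)

Perpendicular bisector through (8.5000, 3.5000)


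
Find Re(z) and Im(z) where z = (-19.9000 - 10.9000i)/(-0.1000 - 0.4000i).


Multiply by conjugate: (-19.9000 - 10.9000i)(-0.1000 + 0.4000i) / ((-0.1)^2 + (-0.4)^2)
Numerator real = -19.9*(-0.1) - (10.9)*(-0.4) = 6.35
Numerator imag = -10.9*(-0.1) - (-19.9)*(-0.4) = -6.87
Denominator = 0.17
Re(z) = 6.35/0.17 = 37.3529
Im(z) = -6.87/0.17 = -40.4118

Re(z) = 37.3529, Im(z) = -40.4118


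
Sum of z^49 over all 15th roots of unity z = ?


The roots are w_k = w^k with w = e^(2*pi*i/15), and (w^k)^49 = (w^49)^k.
So S = 1 + u + u^2 + ... + u^(14) with u = w^49.
49 = 3*15 + 4, so 49 is not a multiple of 15: u = (w^15)^3 * w^4 = w^4 ≠ 1 (w is a primitive 15th root), while u^15 = (w^15)^49 = 1.
Geometric series: S = (1 - u^15)/(1 - u) = (1 - 1)/(1 - u) = 0

S = 0


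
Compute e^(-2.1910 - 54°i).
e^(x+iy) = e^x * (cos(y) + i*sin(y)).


e^-2.1910 = 0.111805
cos(-54°) = 0.5878
sin(-54°) = -0.809
Real = 0.111805*0.5878 = 0.0657
Imag = 0.111805*(-0.809) = -0.0905

0.0657 - 0.0905i


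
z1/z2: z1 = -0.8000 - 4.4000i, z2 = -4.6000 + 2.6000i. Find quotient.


Conjugate of z2 = -4.6000 - 2.6000i
Numerator: (-0.8000 - 4.4000i)(-4.6000 - 2.6000i) = -7.7600 + 22.3200i
Denominator: (-4.6)^2 + 2.6^2 = 27.92
Result = (-7.7600 + 22.3200i)/27.92

-0.2779 + 0.7994i


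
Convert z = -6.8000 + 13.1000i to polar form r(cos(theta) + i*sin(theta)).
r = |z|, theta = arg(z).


r = sqrt(46.24+171.61) = sqrt(217.85) = 14.7597
theta = atan2(13.1, -6.8) = 117.4331 degrees

r = 14.7597, theta = 117.4331 degrees


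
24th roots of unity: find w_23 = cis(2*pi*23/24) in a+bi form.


Angle = 360*23/24 = 345°
a = cos(345°) = 0.9659
b = sin(345°) = -0.2588

0.9659 - 0.2588i


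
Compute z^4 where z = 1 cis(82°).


r^4 = 1^4 = 1
n*theta = 4*82° = 328° = 328° (mod 360)
a = 1*cos(328°) = 0.8480
b = 1*sin(328°) = -0.5299

1 cis(328°) = 0.8480 - 0.5299i


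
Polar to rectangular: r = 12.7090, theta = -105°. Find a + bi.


a = 12.7090*cos(-105°) = 12.7090*(-0.25882) = -3.2893
b = 12.7090*sin(-105°) = 12.7090*(-0.96593) = -12.2760

-3.2893 - 12.2760i


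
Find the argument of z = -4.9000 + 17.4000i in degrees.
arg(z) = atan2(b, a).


Re = -4.9, Im = 17.4
arg = atan2(17.4, -4.9) = 105.7277 degrees

arg(z) = 105.7277 degrees


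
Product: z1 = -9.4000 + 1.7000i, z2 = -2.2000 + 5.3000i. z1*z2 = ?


Real = -9.4*(-2.2) - 1.7*5.3 = 20.68 - 9.01 = 11.67
Imag = -9.4*5.3 - (2.2)*1.7 = -49.82 - (3.74) = -53.56

11.6700 - 53.5600i


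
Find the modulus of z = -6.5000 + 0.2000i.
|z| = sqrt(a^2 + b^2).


|z| = sqrt((-6.5)^2 + 0.2^2) = sqrt(42.25 + 0.04) = sqrt(42.29) = 6.5031

|z| = 6.5031


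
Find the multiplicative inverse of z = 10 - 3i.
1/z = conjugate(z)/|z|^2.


|z|^2 = 100+9 = 109
1/z = (10 + 3i)/109

1/z = 0.0917 + 0.0275i


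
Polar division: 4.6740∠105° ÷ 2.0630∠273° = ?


r = 4.6740 / 2.0630 = 2.2656
theta = 105° - 273° = -168° = 192° (mod 360)

2.2656 cis(192°)


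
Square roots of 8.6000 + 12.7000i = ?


|z| = sqrt(73.96+161.29) = 15.3379
sqrt((|z|+a)/2) = sqrt((15.3379+8.6)/2) = sqrt(11.9689) = 3.4596
sqrt((|z|-a)/2) = sqrt((15.3379-8.6)/2) = sqrt(3.3689) = 1.8355

±(3.4596 + 1.8355i) i.e. 3.4596 + 1.8355i and -3.4596 - 1.8355i


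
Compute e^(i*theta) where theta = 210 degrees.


cos(210°) = -0.8660
sin(210°) = -0.5000

e^(i*210°) = -0.8660 - 0.5000i


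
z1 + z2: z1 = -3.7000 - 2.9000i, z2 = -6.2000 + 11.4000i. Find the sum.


Real: -3.7 - 6.2 = -9.9
Imag: -2.9 + 11.4 = 8.5

-9.9000 + 8.5000i


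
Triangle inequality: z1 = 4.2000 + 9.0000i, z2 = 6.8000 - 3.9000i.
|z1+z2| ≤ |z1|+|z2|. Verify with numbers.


|z1| = sqrt(4.2^2 + 9^2) = sqrt(98.64) = 9.9318
|z2| = sqrt(6.8^2 + (-3.9)^2) = sqrt(61.45) = 7.8390
z1+z2 = 11.0000 + 5.1000i
|z1+z2| = sqrt(147.01) = 12.1248
|z1|+|z2| = 9.9318 + 7.8390 = 17.7708

|z1+z2| = 12.1248 ≤ |z1|+|z2| = 17.7708 (verified)


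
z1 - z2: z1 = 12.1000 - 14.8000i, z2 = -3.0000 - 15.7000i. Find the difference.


Real: 12.1 + 3 = 15.1
Imag: -14.8 + 15.7 = 0.9

15.1000 + 0.9000i


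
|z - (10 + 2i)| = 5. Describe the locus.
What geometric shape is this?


|z - z0| = r is a circle with center z0 and radius r.
Center = (10, 2), radius = 5

Circle with center (10, 2) and radius 5


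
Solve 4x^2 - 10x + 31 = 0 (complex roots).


disc = (-10)^2 - 4*4*31 = 100 - 496 = -396
sqrt(|disc|) = sqrt(396) = 19.8997
Real part = 10/(2*4) = 1.2500
Imag part = 19.8997/(2*4) = 2.4875

1.2500 ± 2.4875i


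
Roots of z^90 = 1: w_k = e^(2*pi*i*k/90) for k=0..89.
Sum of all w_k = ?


The sum of all 90th roots of unity is 0.
Geometric series: (1 - w^90)/(1 - w) = (1-1)/(1-w) = 0 since w^90 = 1, w ≠ 1.
Alternatively: coefficient of z^89 in z^90 - 1 is 0.

0


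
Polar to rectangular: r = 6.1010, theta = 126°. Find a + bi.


a = 6.1010*cos(126°) = 6.1010*(-0.58779) = -3.5861
b = 6.1010*sin(126°) = 6.1010*0.80902 = 4.9358

-3.5861 + 4.9358i


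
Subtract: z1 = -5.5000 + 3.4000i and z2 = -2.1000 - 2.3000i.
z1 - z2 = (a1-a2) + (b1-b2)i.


Real: -5.5 + 2.1 = -3.4
Imag: 3.4 + 2.3 = 5.7

-3.4000 + 5.7000i


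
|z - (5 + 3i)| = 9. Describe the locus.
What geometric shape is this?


|z - z0| = r is a circle with center z0 and radius r.
Center = (5, 3), radius = 9

Circle with center (5, 3) and radius 9


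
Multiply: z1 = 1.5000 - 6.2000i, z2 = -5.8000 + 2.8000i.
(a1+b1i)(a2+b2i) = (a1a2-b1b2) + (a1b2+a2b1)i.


Real = 1.5*(-5.8) - (-6.2)*2.8 = -8.7 - (-17.36) = 8.66
Imag = 1.5*2.8 - (5.8)*(-6.2) = 4.2 + 35.96 = 40.16

8.6600 + 40.1600i


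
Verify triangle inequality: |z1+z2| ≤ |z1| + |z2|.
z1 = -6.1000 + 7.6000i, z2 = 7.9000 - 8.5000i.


|z1| = sqrt((-6.1)^2 + 7.6^2) = sqrt(94.97) = 9.7453
|z2| = sqrt(7.9^2 + (-8.5)^2) = sqrt(134.66) = 11.6043
z1+z2 = 1.8000 - 0.9000i
|z1+z2| = sqrt(4.05) = 2.0125
|z1|+|z2| = 9.7453 + 11.6043 = 21.3496

|z1+z2| = 2.0125 ≤ |z1|+|z2| = 21.3496 (verified)


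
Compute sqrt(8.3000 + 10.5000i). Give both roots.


|z| = sqrt(68.89+110.25) = 13.3843
sqrt((|z|+a)/2) = sqrt((13.3843+8.3)/2) = sqrt(10.8422) = 3.2927
sqrt((|z|-a)/2) = sqrt((13.3843-8.3)/2) = sqrt(2.5422) = 1.5944

±(3.2927 + 1.5944i) i.e. 3.2927 + 1.5944i and -3.2927 - 1.5944i


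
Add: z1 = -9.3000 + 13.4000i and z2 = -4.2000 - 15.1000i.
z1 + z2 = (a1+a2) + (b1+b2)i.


Real: -9.3 - 4.2 = -13.5
Imag: 13.4 - 15.1 = -1.7

-13.5000 - 1.7000i


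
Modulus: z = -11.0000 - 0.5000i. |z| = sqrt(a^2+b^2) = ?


|z| = sqrt((-11)^2 + (-0.5)^2) = sqrt(121 + 0.25) = sqrt(121.25) = 11.0114

|z| = 11.0114


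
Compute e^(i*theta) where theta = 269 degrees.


cos(269°) = -0.0175
sin(269°) = -0.9998

e^(i*269°) = -0.0175 - 0.9998i


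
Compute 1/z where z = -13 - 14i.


|z|^2 = 169+196 = 365
1/z = (-13 + 14i)/365

1/z = -0.0356 + 0.0384i


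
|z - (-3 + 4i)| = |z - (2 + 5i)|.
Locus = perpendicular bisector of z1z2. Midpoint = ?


Equal distances means the locus is the perpendicular bisector of z1 and z2.
Midpoint = ((-3+2)/2, (4+5)/2) = (-0.5000, 4.5000)

Perpendicular bisector through (-0.5000, 4.5000)


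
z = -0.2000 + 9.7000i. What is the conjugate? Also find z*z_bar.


z_bar = -0.2000 - 9.7000i
z*z_bar = (-0.2)^2 + 9.7^2 = 0.04 + 94.09 = 94.13

z_bar = -0.2000 - 9.7000i, z*z_bar = 94.13


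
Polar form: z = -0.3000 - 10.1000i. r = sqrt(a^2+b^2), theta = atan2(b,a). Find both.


r = sqrt(0.09+102.01) = sqrt(102.1) = 10.1045
theta = atan2(-10.1, -0.3) = -91.7014 degrees

r = 10.1045, theta = -91.7014 degrees


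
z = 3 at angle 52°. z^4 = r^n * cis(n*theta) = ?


r^4 = 3^4 = 81
n*theta = 4*52° = 208° = 208° (mod 360)
a = 81*cos(208°) = -71.5188
b = 81*sin(208°) = -38.0272

81 cis(208°) = -71.5188 - 38.0272i


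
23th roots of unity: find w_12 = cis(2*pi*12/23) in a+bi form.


Angle = 360*12/23 = 187.8261°
a = cos(187.8261°) = -0.9907
b = sin(187.8261°) = -0.1362

-0.9907 - 0.1362i


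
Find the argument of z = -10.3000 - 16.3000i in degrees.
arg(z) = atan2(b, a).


Re = -10.3, Im = -16.3
arg = atan2(-16.3, -10.3) = -122.2889 degrees

arg(z) = -122.2889 degrees


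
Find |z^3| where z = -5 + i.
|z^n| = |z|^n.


|z| = sqrt(25+1) = sqrt(26) = 5.0990
|z^3| = |z|^3 = (sqrt(26))^3 = 26*sqrt(26)

|z^3| = 26*sqrt(26) ≈ 132.5745


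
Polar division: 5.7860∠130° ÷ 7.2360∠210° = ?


r = 5.7860 / 7.2360 = 0.7996
theta = 130° - 210° = -80° = 280° (mod 360)

0.7996 cis(280°)


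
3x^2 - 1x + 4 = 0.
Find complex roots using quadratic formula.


disc = (-1)^2 - 4*3*4 = 1 - 48 = -47
sqrt(|disc|) = sqrt(47) = 6.8557
Real part = 1/(2*3) = 0.1667
Imag part = 6.8557/(2*3) = 1.1426

0.1667 ± 1.1426i


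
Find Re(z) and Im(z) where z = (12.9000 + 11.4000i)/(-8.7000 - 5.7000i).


Multiply by conjugate: (12.9000 + 11.4000i)(-8.7000 + 5.7000i) / ((-8.7)^2 + (-5.7)^2)
Numerator real = 12.9*(-8.7) + 11.4*(-5.7) = -177.21
Numerator imag = 11.4*(-8.7) - 12.9*(-5.7) = -25.65
Denominator = 108.18
Re(z) = -177.21/108.18 = -1.6381
Im(z) = -25.65/108.18 = -0.2371

Re(z) = -1.6381, Im(z) = -0.2371


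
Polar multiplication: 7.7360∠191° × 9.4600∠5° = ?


r = 7.7360 * 9.4600 = 73.1826
theta = 191° + 5° = 196° = 196° (mod 360)

73.1826 cis(196°)


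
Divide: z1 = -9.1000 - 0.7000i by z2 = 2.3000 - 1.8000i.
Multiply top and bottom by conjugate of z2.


Conjugate of z2 = 2.3000 + 1.8000i
Numerator: (-9.1000 - 0.7000i)(2.3000 + 1.8000i) = -19.6700 - 17.9900i
Denominator: 2.3^2 + (-1.8)^2 = 8.53
Result = (-19.6700 - 17.9900i)/8.53

-2.3060 - 2.1090i


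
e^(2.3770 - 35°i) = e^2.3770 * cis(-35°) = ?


e^2.3770 = 10.7725
cos(-35°) = 0.81915
sin(-35°) = -0.57358
Real = 10.7725*0.81915 = 8.8243
Imag = 10.7725*(-0.57358) = -6.1789

8.8243 - 6.1789i


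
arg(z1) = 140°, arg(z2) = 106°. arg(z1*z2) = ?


arg(z1*z2) = 140° + 106° = 246°
Normalized to (-180°, 180°]: -114°

-114°


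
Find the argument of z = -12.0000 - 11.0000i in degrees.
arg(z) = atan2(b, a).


Re = -12, Im = -11
arg = atan2(-11, -12) = -137.4896 degrees

arg(z) = -137.4896 degrees


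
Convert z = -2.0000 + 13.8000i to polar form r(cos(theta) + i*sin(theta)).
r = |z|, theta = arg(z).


r = sqrt(4+190.44) = sqrt(194.44) = 13.9442
theta = atan2(13.8, -2) = 98.2463 degrees

r = 13.9442, theta = 98.2463 degrees


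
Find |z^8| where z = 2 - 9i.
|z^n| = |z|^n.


|z| = sqrt(4+81) = sqrt(85) = 9.2195
|z^8| = |z|^8 = (sqrt(85))^8 = 85^4 = 52200625

|z^8| = 52200625


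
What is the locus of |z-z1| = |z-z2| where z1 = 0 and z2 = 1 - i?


Equal distances means the locus is the perpendicular bisector of z1 and z2.
Midpoint = ((0+1)/2, (0+(-1))/2) = (0.5000, -0.5000)

Perpendicular bisector through (0.5000, -0.5000)


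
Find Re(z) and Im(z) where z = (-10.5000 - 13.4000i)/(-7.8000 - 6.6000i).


Multiply by conjugate: (-10.5000 - 13.4000i)(-7.8000 + 6.6000i) / ((-7.8)^2 + (-6.6)^2)
Numerator real = -10.5*(-7.8) - (13.4)*(-6.6) = 170.34
Numerator imag = -13.4*(-7.8) - (-10.5)*(-6.6) = 35.22
Denominator = 104.4
Re(z) = 170.34/104.4 = 1.6316
Im(z) = 35.22/104.4 = 0.3374

Re(z) = 1.6316, Im(z) = 0.3374


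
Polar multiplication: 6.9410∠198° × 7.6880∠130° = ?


r = 6.9410 * 7.6880 = 53.3624
theta = 198° + 130° = 328° = 328° (mod 360)

53.3624 cis(328°)


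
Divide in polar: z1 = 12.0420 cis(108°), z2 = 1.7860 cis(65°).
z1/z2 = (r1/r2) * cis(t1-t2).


r = 12.0420 / 1.7860 = 6.7424
theta = 108° - 65° = 43° = 43° (mod 360)

6.7424 cis(43°)


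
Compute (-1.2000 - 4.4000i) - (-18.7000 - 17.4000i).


Real: -1.2 + 18.7 = 17.5
Imag: -4.4 + 17.4 = 13

17.5000 + 13.0000i


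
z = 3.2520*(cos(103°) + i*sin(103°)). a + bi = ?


a = 3.2520*cos(103°) = 3.2520*(-0.22495) = -0.7315
b = 3.2520*sin(103°) = 3.2520*0.9744 = 3.1687

-0.7315 + 3.1687i


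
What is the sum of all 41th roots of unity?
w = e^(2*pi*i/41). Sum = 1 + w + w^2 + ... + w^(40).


The sum of all 41th roots of unity is 0.
Geometric series: (1 - w^41)/(1 - w) = (1-1)/(1-w) = 0 since w^41 = 1, w ≠ 1.
Alternatively: coefficient of z^40 in z^41 - 1 is 0.

0


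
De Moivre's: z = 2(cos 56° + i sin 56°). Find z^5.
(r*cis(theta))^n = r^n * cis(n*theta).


r^5 = 2^5 = 32
n*theta = 5*56° = 280° = 280° (mod 360)
a = 32*cos(280°) = 5.5567
b = 32*sin(280°) = -31.5138

32 cis(280°) = 5.5567 - 31.5138i


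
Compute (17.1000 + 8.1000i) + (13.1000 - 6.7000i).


Real: 17.1 + 13.1 = 30.2
Imag: 8.1 - 6.7 = 1.4

30.2000 + 1.4000i


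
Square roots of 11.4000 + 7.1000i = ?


|z| = sqrt(129.96+50.41) = 13.4302
sqrt((|z|+a)/2) = sqrt((13.4302+11.4)/2) = sqrt(12.4151) = 3.5235
sqrt((|z|-a)/2) = sqrt((13.4302-11.4)/2) = sqrt(1.0151) = 1.0075

±(3.5235 + 1.0075i) i.e. 3.5235 + 1.0075i and -3.5235 - 1.0075i


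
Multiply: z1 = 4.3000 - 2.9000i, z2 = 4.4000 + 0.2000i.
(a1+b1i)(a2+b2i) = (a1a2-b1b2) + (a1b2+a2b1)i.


Real = 4.3*4.4 - (-2.9)*0.2 = 18.92 - (-0.58) = 19.5
Imag = 4.3*0.2 + 4.4*(-2.9) = 0.86 - (12.76) = -11.9

19.5000 - 11.9000i


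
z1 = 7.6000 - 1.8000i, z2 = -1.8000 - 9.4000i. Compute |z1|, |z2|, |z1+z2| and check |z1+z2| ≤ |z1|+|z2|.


|z1| = sqrt(7.6^2 + (-1.8)^2) = sqrt(61) = 7.8102
|z2| = sqrt((-1.8)^2 + (-9.4)^2) = sqrt(91.6) = 9.5708
z1+z2 = 5.8000 - 11.2000i
|z1+z2| = sqrt(159.08) = 12.6127
|z1|+|z2| = 7.8102 + 9.5708 = 17.3810

|z1+z2| = 12.6127 ≤ |z1|+|z2| = 17.3810 (verified)


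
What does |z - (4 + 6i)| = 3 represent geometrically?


|z - z0| = r is a circle with center z0 and radius r.
Center = (4, 6), radius = 3

Circle with center (4, 6) and radius 3


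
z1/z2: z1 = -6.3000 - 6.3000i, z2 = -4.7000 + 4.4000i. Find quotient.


Conjugate of z2 = -4.7000 - 4.4000i
Numerator: (-6.3000 - 6.3000i)(-4.7000 - 4.4000i) = 1.8900 + 57.3300i
Denominator: (-4.7)^2 + 4.4^2 = 41.45
Result = (1.8900 + 57.3300i)/41.45

0.0456 + 1.3831i


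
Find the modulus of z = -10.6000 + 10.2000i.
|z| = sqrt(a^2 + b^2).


|z| = sqrt((-10.6)^2 + 10.2^2) = sqrt(112.36 + 104.04) = sqrt(216.4) = 14.7105

|z| = 14.7105


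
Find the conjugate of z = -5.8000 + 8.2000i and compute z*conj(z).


z_bar = -5.8000 - 8.2000i
z*z_bar = (-5.8)^2 + 8.2^2 = 33.64 + 67.24 = 100.88

z_bar = -5.8000 - 8.2000i, z*z_bar = 100.88


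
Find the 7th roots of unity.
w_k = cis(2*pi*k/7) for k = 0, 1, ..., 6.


The 7th roots of unity are cis(360k/7°) for k=0..6
Angle step = 360/7 = 51.4286°
Primitive root: cis(51.4286°)
Primitive root = 0.6235 + 0.7818i

7 roots at angles: 0°, 51.4286°, 102.8571°, 154.2857°, 205.7143°, 257.1429°, 308.5714°


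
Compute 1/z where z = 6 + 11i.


|z|^2 = 36+121 = 157
1/z = (6 - 11i)/157

1/z = 0.0382 - 0.0701i


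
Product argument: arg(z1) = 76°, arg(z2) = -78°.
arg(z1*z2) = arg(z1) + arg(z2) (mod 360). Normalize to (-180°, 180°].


arg(z1*z2) = 76° - 78° = -2°
Normalized to (-180°, 180°]: -2°

-2°


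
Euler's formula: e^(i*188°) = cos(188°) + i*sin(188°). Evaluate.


cos(188°) = -0.9903
sin(188°) = -0.1392

e^(i*188°) = -0.9903 - 0.1392i


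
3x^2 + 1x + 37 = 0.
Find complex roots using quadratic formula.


disc = 1^2 - 4*3*37 = 1 - 444 = -443
sqrt(|disc|) = sqrt(443) = 21.0476
Real part = -1/(2*3) = -0.1667
Imag part = 21.0476/(2*3) = 3.5079

-0.1667 ± 3.5079i


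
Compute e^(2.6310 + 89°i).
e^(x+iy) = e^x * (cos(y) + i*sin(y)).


e^2.6310 = 13.88765
cos(89°) = 0.017452
sin(89°) = 0.999848
Real = 13.88765*0.017452 = 0.2424
Imag = 13.88765*0.999848 = 13.8855

0.2424 + 13.8855i


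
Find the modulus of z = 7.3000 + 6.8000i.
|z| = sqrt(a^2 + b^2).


|z| = sqrt(7.3^2 + 6.8^2) = sqrt(53.29 + 46.24) = sqrt(99.53) = 9.9765

|z| = 9.9765


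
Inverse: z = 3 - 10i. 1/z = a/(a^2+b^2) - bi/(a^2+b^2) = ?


|z|^2 = 9+100 = 109
1/z = (3 + 10i)/109

1/z = 0.0275 + 0.0917i


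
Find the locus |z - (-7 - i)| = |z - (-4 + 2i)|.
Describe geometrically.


Equal distances means the locus is the perpendicular bisector of z1 and z2.
Midpoint = ((-7+(-4))/2, (-1+2)/2) = (-5.5000, 0.5000)

Perpendicular bisector through (-5.5000, 0.5000)


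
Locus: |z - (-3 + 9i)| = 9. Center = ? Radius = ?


|z - z0| = r is a circle with center z0 and radius r.
Center = (-3, 9), radius = 9

Circle with center (-3, 9) and radius 9


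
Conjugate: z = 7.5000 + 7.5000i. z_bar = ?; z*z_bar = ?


z_bar = 7.5000 - 7.5000i
z*z_bar = 7.5^2 + 7.5^2 = 56.25 + 56.25 = 112.5

z_bar = 7.5000 - 7.5000i, z*z_bar = 112.5


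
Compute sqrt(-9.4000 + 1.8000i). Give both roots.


|z| = sqrt(88.36+3.24) = 9.5708
sqrt((|z|+a)/2) = sqrt((9.5708+(-9.4))/2) = sqrt(0.0854) = 0.2922
sqrt((|z|-a)/2) = sqrt((9.5708-(-9.4))/2) = sqrt(9.4854) = 3.0798

±(0.2922 + 3.0798i) i.e. 0.2922 + 3.0798i and -0.2922 - 3.0798i


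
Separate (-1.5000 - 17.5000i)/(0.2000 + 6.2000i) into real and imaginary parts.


Multiply by conjugate: (-1.5000 - 17.5000i)(0.2000 - 6.2000i) / (0.2^2 + 6.2^2)
Numerator real = -1.5*0.2 - (17.5)*6.2 = -108.8
Numerator imag = -17.5*0.2 - (-1.5)*6.2 = 5.8
Denominator = 38.48
Re(z) = -108.8/38.48 = -2.8274
Im(z) = 5.8/38.48 = 0.1507

Re(z) = -2.8274, Im(z) = 0.1507


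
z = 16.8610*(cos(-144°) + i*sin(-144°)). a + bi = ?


a = 16.8610*cos(-144°) = 16.8610*(-0.809017) = -13.6408
b = 16.8610*sin(-144°) = 16.8610*(-0.587785) = -9.9106

-13.6408 - 9.9106i


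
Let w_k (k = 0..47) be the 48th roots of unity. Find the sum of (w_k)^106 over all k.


The roots are w_k = w^k with w = e^(2*pi*i/48), and (w^k)^106 = (w^106)^k.
So S = 1 + u + u^2 + ... + u^(47) with u = w^106.
106 = 2*48 + 10, so 106 is not a multiple of 48: u = (w^48)^2 * w^10 = w^10 ≠ 1 (w is a primitive 48th root), while u^48 = (w^48)^106 = 1.
Geometric series: S = (1 - u^48)/(1 - u) = (1 - 1)/(1 - u) = 0

S = 0


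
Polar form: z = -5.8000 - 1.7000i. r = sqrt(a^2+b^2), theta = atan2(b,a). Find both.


r = sqrt(33.64+2.89) = sqrt(36.53) = 6.0440
theta = atan2(-1.7, -5.8) = -163.6640 degrees

r = 6.0440, theta = -163.6640 degrees


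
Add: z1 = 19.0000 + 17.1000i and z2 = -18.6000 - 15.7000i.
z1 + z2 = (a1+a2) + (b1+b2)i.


Real: 19 - 18.6 = 0.4
Imag: 17.1 - 15.7 = 1.4

0.4000 + 1.4000i


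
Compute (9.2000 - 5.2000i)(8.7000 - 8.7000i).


Real = 9.2*8.7 - (-5.2)*(-8.7) = 80.04 - 45.24 = 34.8
Imag = 9.2*(-8.7) + 8.7*(-5.2) = -80.04 - (45.24) = -125.28

34.8000 - 125.2800i


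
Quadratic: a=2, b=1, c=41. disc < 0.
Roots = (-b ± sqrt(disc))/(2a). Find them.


disc = 1^2 - 4*2*41 = 1 - 328 = -327
sqrt(|disc|) = sqrt(327) = 18.0831
Real part = -1/(2*2) = -0.2500
Imag part = 18.0831/(2*2) = 4.5208

-0.2500 ± 4.5208i


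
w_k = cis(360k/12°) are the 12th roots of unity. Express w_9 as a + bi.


Angle = 360*9/12 = 270°
a = cos(270°) = 0
b = sin(270°) = -1.0000

0 - 1.0000i


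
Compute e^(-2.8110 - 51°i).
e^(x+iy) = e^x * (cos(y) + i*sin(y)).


e^-2.8110 = 0.060145
cos(-51°) = 0.62932
sin(-51°) = -0.7771
Real = 0.060145*0.62932 = 0.0379
Imag = 0.060145*(-0.7771) = -0.0467

0.0379 - 0.0467i


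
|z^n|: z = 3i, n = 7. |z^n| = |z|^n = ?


|z| = sqrt(0+9) = sqrt(9) = 3
|z^7| = |z|^7 = 3^7 = 2187

|z^7| = 2187


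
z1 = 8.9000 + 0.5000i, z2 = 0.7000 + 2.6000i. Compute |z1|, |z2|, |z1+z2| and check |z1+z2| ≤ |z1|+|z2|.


|z1| = sqrt(8.9^2 + 0.5^2) = sqrt(79.46) = 8.9140
|z2| = sqrt(0.7^2 + 2.6^2) = sqrt(7.25) = 2.6926
z1+z2 = 9.6000 + 3.1000i
|z1+z2| = sqrt(101.77) = 10.0881
|z1|+|z2| = 8.9140 + 2.6926 = 11.6066

|z1+z2| = 10.0881 ≤ |z1|+|z2| = 11.6066 (verified)


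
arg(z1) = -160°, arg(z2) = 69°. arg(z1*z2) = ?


arg(z1*z2) = -160° + 69° = -91°
Normalized to (-180°, 180°]: -91°

-91°


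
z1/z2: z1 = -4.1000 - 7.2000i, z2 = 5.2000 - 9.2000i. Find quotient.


Conjugate of z2 = 5.2000 + 9.2000i
Numerator: (-4.1000 - 7.2000i)(5.2000 + 9.2000i) = 44.9200 - 75.1600i
Denominator: 5.2^2 + (-9.2)^2 = 111.68
Result = (44.9200 - 75.1600i)/111.68

0.4022 - 0.6730i


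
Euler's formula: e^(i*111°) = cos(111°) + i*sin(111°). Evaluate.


cos(111°) = -0.3584
sin(111°) = 0.9336

e^(i*111°) = -0.3584 + 0.9336i


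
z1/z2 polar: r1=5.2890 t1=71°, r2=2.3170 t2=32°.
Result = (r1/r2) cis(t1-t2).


r = 5.2890 / 2.3170 = 2.2827
theta = 71° - 32° = 39° = 39° (mod 360)

2.2827 cis(39°)
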